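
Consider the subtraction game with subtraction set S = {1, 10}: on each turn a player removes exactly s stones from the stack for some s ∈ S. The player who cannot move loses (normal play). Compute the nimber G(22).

0

G(0) = 0
G(1) = mex{0} = 1
G(2) = mex{1} = 0
G(3) = mex{0} = 1
G(4) = mex{1} = 0
G(5) = mex{0} = 1
G(6) = mex{1} = 0
G(7) = mex{0} = 1
G(8) = mex{1} = 0
G(9) = mex{0} = 1
G(10) = mex{1,0} = 2
G(11) = mex{2,1} = 0
G(12) = mex{0,0} = 1
G(13) = mex{1,1} = 0
G(14) = mex{0,0} = 1
G(15) = mex{1,1} = 0
G(16) = mex{0,0} = 1
G(17) = mex{1,1} = 0
G(18) = mex{0,0} = 1
G(19) = mex{1,1} = 0
G(20) = mex{0,2} = 1
G(21) = mex{1,0} = 2
G(22) = mex{2,1} = 0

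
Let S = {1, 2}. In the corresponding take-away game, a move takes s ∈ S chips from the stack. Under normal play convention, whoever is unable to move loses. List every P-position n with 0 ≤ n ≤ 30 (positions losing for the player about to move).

n :  0  1  2  3  4  5  6  7  8  9 10 11 12 13 14 15 16 17 18 19 20 21 22 23 24 25 26 27 28 29 30
G :  0  1  2  0  1  2  0  1  2  0  1  2  0  1  2  0  1  2  0  1  2  0  1  2  0  1  2  0  1  2  0
P-positions are exactly the n with G(n) = 0.

0, 3, 6, 9, 12, 15, 18, 21, 24, 27, 30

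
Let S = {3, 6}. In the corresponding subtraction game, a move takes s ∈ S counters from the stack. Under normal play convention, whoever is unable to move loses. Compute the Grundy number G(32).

1

G(0) = 0
G(1) = mex{} = 0
G(2) = mex{} = 0
G(3) = mex{0} = 1
G(4) = mex{0} = 1
G(5) = mex{0} = 1
G(6) = mex{1,0} = 2
G(7) = mex{1,0} = 2
G(8) = mex{1,0} = 2
G(9) = mex{2,1} = 0
G(10) = mex{2,1} = 0
G(11) = mex{2,1} = 0
G(12) = mex{0,2} = 1
G(13) = mex{0,2} = 1
G(14) = mex{0,2} = 1
G(15) = mex{1,0} = 2
G(16) = mex{1,0} = 2
G(17) = mex{1,0} = 2
G(18) = mex{2,1} = 0
G(19) = mex{2,1} = 0
G(20) = mex{2,1} = 0
G(21) = mex{0,2} = 1
G(22) = mex{0,2} = 1
G(23) = mex{0,2} = 1
G(24) = mex{1,0} = 2
G(25) = mex{1,0} = 2
G(26) = mex{1,0} = 2
G(27) = mex{2,1} = 0
G(28) = mex{2,1} = 0
G(29) = mex{2,1} = 0
G(30) = mex{0,2} = 1
G(31) = mex{0,2} = 1
G(32) = mex{0,2} = 1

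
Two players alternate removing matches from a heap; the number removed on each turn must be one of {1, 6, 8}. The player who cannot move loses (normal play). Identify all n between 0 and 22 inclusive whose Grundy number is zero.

0, 2, 4, 7, 9, 11, 14, 16, 18, 21

G(0) = 0
G(1) = mex{0} = 1
G(2) = mex{1} = 0
G(3) = mex{0} = 1
G(4) = mex{1} = 0
G(5) = mex{0} = 1
G(6) = mex{1,0} = 2
G(7) = mex{2,1} = 0
G(8) = mex{0,0,0} = 1
G(9) = mex{1,1,1} = 0
G(10) = mex{0,0,0} = 1
G(11) = mex{1,1,1} = 0
G(12) = mex{0,2,0} = 1
G(13) = mex{1,0,1} = 2
G(14) = mex{2,1,2} = 0
G(15) = mex{0,0,0} = 1
G(16) = mex{1,1,1} = 0
G(17) = mex{0,0,0} = 1
G(18) = mex{1,1,1} = 0
G(19) = mex{0,2,0} = 1
G(20) = mex{1,0,1} = 2
G(21) = mex{2,1,2} = 0
G(22) = mex{0,0,0} = 1
P-positions are exactly the n with G(n) = 0.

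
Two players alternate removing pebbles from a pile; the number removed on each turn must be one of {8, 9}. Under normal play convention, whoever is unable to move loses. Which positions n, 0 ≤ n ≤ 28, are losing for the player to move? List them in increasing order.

0, 1, 2, 3, 4, 5, 6, 7, 17, 18, 19, 20, 21, 22, 23, 24

G(0) = 0
G(1) = mex{} = 0
G(2) = mex{} = 0
G(3) = mex{} = 0
G(4) = mex{} = 0
G(5) = mex{} = 0
G(6) = mex{} = 0
G(7) = mex{} = 0
G(8) = mex{0} = 1
G(9) = mex{0,0} = 1
G(10) = mex{0,0} = 1
G(11) = mex{0,0} = 1
G(12) = mex{0,0} = 1
G(13) = mex{0,0} = 1
G(14) = mex{0,0} = 1
G(15) = mex{0,0} = 1
G(16) = mex{1,0} = 2
G(17) = mex{1,1} = 0
G(18) = mex{1,1} = 0
G(19) = mex{1,1} = 0
G(20) = mex{1,1} = 0
G(21) = mex{1,1} = 0
G(22) = mex{1,1} = 0
G(23) = mex{1,1} = 0
G(24) = mex{2,1} = 0
G(25) = mex{0,2} = 1
G(26) = mex{0,0} = 1
G(27) = mex{0,0} = 1
G(28) = mex{0,0} = 1
P-positions are exactly the n with G(n) = 0.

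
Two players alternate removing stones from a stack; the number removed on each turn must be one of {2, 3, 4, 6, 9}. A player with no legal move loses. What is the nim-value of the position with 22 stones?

2

n :  0  1  2  3  4  5  6  7  8  9 10 11 12 13 14 15 16 17 18 19 20 21 22
G :  0  0  1  1  2  2  3  3  0  4  1  5  2  0  3  1  4  2  0  3  1  4  2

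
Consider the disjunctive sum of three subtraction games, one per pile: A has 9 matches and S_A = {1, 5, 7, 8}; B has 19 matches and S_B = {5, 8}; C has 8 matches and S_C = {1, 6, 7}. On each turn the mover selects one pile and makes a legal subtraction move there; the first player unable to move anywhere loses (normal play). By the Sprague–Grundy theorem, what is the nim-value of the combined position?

Pile A, S = {1, 5, 7, 8}:
G(0) = 0
G(1) = mex{0} = 1
G(2) = mex{1} = 0
G(3) = mex{0} = 1
G(4) = mex{1} = 0
G(5) = mex{0,0} = 1
G(6) = mex{1,1} = 0
G(7) = mex{0,0,0} = 1
G(8) = mex{1,1,1,0} = 2
G(9) = mex{2,0,0,1} = 3
G_A(9) = 3.
Pile B, S = {5, 8}:
G(0) = 0
G(1) = mex{} = 0
G(2) = mex{} = 0
G(3) = mex{} = 0
G(4) = mex{} = 0
G(5) = mex{0} = 1
G(6) = mex{0} = 1
G(7) = mex{0} = 1
G(8) = mex{0,0} = 1
G(9) = mex{0,0} = 1
G(10) = mex{1,0} = 2
G(11) = mex{1,0} = 2
G(12) = mex{1,0} = 2
G(13) = mex{1,1} = 0
G(14) = mex{1,1} = 0
G(15) = mex{2,1} = 0
G(16) = mex{2,1} = 0
G(17) = mex{2,1} = 0
G(18) = mex{0,2} = 1
G(19) = mex{0,2} = 1
G_B(19) = 1.
Pile C, S = {1, 6, 7}:
G(0) = 0
G(1) = mex{0} = 1
G(2) = mex{1} = 0
G(3) = mex{0} = 1
G(4) = mex{1} = 0
G(5) = mex{0} = 1
G(6) = mex{1,0} = 2
G(7) = mex{2,1,0} = 3
G(8) = mex{3,0,1} = 2
G_C(8) = 2.
Combined Grundy value = 3 ⊕ 1 ⊕ 2 = 0.

0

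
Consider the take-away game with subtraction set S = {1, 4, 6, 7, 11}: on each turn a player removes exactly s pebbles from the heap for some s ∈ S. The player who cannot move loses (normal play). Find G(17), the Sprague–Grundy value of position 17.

2

G(0) = 0
G(1) = mex{0} = 1
G(2) = mex{1} = 0
G(3) = mex{0} = 1
G(4) = mex{1,0} = 2
G(5) = mex{2,1} = 0
G(6) = mex{0,0,0} = 1
G(7) = mex{1,1,1,0} = 2
G(8) = mex{2,2,0,1} = 3
G(9) = mex{3,0,1,0} = 2
G(10) = mex{2,1,2,1} = 0
G(11) = mex{0,2,0,2,0} = 1
G(12) = mex{1,3,1,0,1} = 2
G(13) = mex{2,2,2,1,0} = 3
G(14) = mex{3,0,3,2,1} = 4
G(15) = mex{4,1,2,3,2} = 0
G(16) = mex{0,2,0,2,0} = 1
G(17) = mex{1,3,1,0,1} = 2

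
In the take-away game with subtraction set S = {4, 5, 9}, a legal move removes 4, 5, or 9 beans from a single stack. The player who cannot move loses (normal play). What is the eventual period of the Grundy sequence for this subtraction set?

G(0) = 0
G(1) = mex{} = 0
G(2) = mex{} = 0
G(3) = mex{} = 0
G(4) = mex{0} = 1
G(5) = mex{0,0} = 1
G(6) = mex{0,0} = 1
G(7) = mex{0,0} = 1
G(8) = mex{1,0} = 2
G(9) = mex{1,1,0} = 2
G(10) = mex{1,1,0} = 2
G(11) = mex{1,1,0} = 2
G(12) = mex{2,1,0} = 3
G(13) = mex{2,2,1} = 0
G(14) = mex{2,2,1} = 0
G(15) = mex{2,2,1} = 0
G(16) = mex{3,2,1} = 0
G(17) = mex{0,3,2} = 1
G(18) = mex{0,0,2} = 1
G(19) = mex{0,0,2} = 1
G(20) = mex{0,0,2} = 1
G(21) = mex{1,0,3} = 2
G(22) = mex{1,1,0} = 2
G(23) = mex{1,1,0} = 2
G(24) = mex{1,1,0} = 2
G(25) = mex{2,1,0} = 3
G(26) = mex{2,2,1} = 0
G(27) = mex{2,2,1} = 0
G(n+13) = G(n) holds for n = 0,…,8 (a full window of length max(S) = 9), so the sequence is purely periodic with period 13.

13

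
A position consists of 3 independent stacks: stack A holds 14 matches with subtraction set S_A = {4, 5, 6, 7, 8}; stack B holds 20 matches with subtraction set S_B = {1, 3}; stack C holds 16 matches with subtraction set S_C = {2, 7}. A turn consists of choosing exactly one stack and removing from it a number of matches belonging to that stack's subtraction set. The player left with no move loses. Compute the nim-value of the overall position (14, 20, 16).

Stack A, S = {4, 5, 6, 7, 8}:
n :  0  1  2  3  4  5  6  7  8  9 10 11 12 13 14
G :  0  0  0  0  1  1  1  1  2  2  2  2  0  0  0
G_A(14) = 0.
Stack B, S = {1, 3}:
G(0) = 0
G(1) = mex{0} = 1
G(2) = mex{1} = 0
G(3) = mex{0,0} = 1
G(4) = mex{1,1} = 0
G(5) = mex{0,0} = 1
G(6) = mex{1,1} = 0
G(7) = mex{0,0} = 1
G(8) = mex{1,1} = 0
G(9) = mex{0,0} = 1
G(10) = mex{1,1} = 0
G(11) = mex{0,0} = 1
G(12) = mex{1,1} = 0
G(13) = mex{0,0} = 1
G(14) = mex{1,1} = 0
G(15) = mex{0,0} = 1
G(16) = mex{1,1} = 0
G(17) = mex{0,0} = 1
G(18) = mex{1,1} = 0
G(19) = mex{0,0} = 1
G(20) = mex{1,1} = 0
G_B(20) = 0.
Stack C, S = {2, 7}:
G(0) = 0
G(1) = mex{} = 0
G(2) = mex{0} = 1
G(3) = mex{0} = 1
G(4) = mex{1} = 0
G(5) = mex{1} = 0
G(6) = mex{0} = 1
G(7) = mex{0,0} = 1
G(8) = mex{1,0} = 2
G(9) = mex{1,1} = 0
G(10) = mex{2,1} = 0
G(11) = mex{0,0} = 1
G(12) = mex{0,0} = 1
G(13) = mex{1,1} = 0
G(14) = mex{1,1} = 0
G(15) = mex{0,2} = 1
G(16) = mex{0,0} = 1
G_C(16) = 1.
Combined Grundy value = 0 ⊕ 0 ⊕ 1 = 1.

1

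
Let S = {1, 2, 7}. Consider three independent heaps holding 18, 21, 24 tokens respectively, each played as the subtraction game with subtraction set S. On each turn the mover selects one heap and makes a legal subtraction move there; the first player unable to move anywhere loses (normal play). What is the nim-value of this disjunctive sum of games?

0

All heaps use S = {1, 2, 7}:
G(0) = 0
G(1) = mex{0} = 1
G(2) = mex{1,0} = 2
G(3) = mex{2,1} = 0
G(4) = mex{0,2} = 1
G(5) = mex{1,0} = 2
G(6) = mex{2,1} = 0
G(7) = mex{0,2,0} = 1
G(8) = mex{1,0,1} = 2
G(9) = mex{2,1,2} = 0
G(10) = mex{0,2,0} = 1
G(11) = mex{1,0,1} = 2
G(12) = mex{2,1,2} = 0
G(13) = mex{0,2,0} = 1
G(14) = mex{1,0,1} = 2
G(15) = mex{2,1,2} = 0
G(16) = mex{0,2,0} = 1
G(17) = mex{1,0,1} = 2
G(18) = mex{2,1,2} = 0
G(19) = mex{0,2,0} = 1
G(20) = mex{1,0,1} = 2
G(21) = mex{2,1,2} = 0
G(22) = mex{0,2,0} = 1
G(23) = mex{1,0,1} = 2
G(24) = mex{2,1,2} = 0
Heap A: G(18) = 0.
Heap B: G(21) = 0.
Heap C: G(24) = 0.
Combined Grundy value = 0 ⊕ 0 ⊕ 0 = 0.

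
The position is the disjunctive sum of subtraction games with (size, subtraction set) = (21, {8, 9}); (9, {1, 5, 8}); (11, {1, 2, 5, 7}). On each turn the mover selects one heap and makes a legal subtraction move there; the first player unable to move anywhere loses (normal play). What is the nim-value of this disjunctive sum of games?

Heap A, S = {8, 9}:
n :  0  1  2  3  4  5  6  7  8  9 10 11 12 13 14 15 16 17 18 19 20 21
G :  0  0  0  0  0  0  0  0  1  1  1  1  1  1  1  1  2  0  0  0  0  0
G_A(21) = 0.
Heap B, S = {1, 5, 8}:
n : 0 1 2 3 4 5 6 7 8 9
G : 0 1 0 1 0 1 0 1 2 3
G_B(9) = 3.
Heap C, S = {1, 2, 5, 7}:
G(0) = 0
G(1) = mex{0} = 1
G(2) = mex{1,0} = 2
G(3) = mex{2,1} = 0
G(4) = mex{0,2} = 1
G(5) = mex{1,0,0} = 2
G(6) = mex{2,1,1} = 0
G(7) = mex{0,2,2,0} = 1
G(8) = mex{1,0,0,1} = 2
G(9) = mex{2,1,1,2} = 0
G(10) = mex{0,2,2,0} = 1
G(11) = mex{1,0,0,1} = 2
G_C(11) = 2.
Combined Grundy value = 0 ⊕ 3 ⊕ 2 = 1.

1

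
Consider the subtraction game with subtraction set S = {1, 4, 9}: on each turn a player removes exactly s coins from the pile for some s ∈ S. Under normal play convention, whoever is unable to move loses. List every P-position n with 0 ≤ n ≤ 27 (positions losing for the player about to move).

n :  0  1  2  3  4  5  6  7  8  9 10 11 12 13 14 15 16 17 18 19 20 21 22 23 24 25 26 27
G :  0  1  0  1  2  0  1  0  1  2  0  1  0  1  2  0  1  0  1  2  0  1  0  1  2  0  1  0
P-positions are exactly the n with G(n) = 0.

0, 2, 5, 7, 10, 12, 15, 17, 20, 22, 25, 27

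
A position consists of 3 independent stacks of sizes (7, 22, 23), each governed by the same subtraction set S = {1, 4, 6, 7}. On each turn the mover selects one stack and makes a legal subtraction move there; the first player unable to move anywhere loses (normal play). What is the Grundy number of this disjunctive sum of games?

All stacks use S = {1, 4, 6, 7}:
n :  0  1  2  3  4  5  6  7  8  9 10 11 12 13 14 15 16 17 18 19 20 21 22 23
G :  0  1  0  1  2  0  1  2  3  2  0  1  2  0  1  0  1  2  0  1  2  3  2  0
Stack A: G(7) = 2.
Stack B: G(22) = 2.
Stack C: G(23) = 0.
Combined Grundy value = 2 ⊕ 2 ⊕ 0 = 0.

0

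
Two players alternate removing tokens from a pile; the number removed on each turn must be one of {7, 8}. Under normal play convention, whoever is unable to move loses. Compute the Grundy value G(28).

G(0) = 0
G(1) = mex{} = 0
G(2) = mex{} = 0
G(3) = mex{} = 0
G(4) = mex{} = 0
G(5) = mex{} = 0
G(6) = mex{} = 0
G(7) = mex{0} = 1
G(8) = mex{0,0} = 1
G(9) = mex{0,0} = 1
G(10) = mex{0,0} = 1
G(11) = mex{0,0} = 1
G(12) = mex{0,0} = 1
G(13) = mex{0,0} = 1
G(14) = mex{1,0} = 2
G(15) = mex{1,1} = 0
G(16) = mex{1,1} = 0
G(17) = mex{1,1} = 0
G(18) = mex{1,1} = 0
G(19) = mex{1,1} = 0
G(20) = mex{1,1} = 0
G(21) = mex{2,1} = 0
G(22) = mex{0,2} = 1
G(23) = mex{0,0} = 1
G(24) = mex{0,0} = 1
G(25) = mex{0,0} = 1
G(26) = mex{0,0} = 1
G(27) = mex{0,0} = 1
G(28) = mex{0,0} = 1

1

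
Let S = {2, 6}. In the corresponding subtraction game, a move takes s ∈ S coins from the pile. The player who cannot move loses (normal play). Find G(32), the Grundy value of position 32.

n :  0  1  2  3  4  5  6  7  8  9 10 11 12 13 14 15 16 17 18 19 20 21 22 23 24 25 26 27 28 29 30 31 32
G :  0  0  1  1  0  0  1  1  0  0  1  1  0  0  1  1  0  0  1  1  0  0  1  1  0  0  1  1  0  0  1  1  0

0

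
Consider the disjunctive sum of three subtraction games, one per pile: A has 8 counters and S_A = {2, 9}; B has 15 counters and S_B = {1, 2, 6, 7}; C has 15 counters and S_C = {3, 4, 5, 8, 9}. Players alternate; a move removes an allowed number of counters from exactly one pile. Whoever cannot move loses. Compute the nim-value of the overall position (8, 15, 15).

5

Pile A, S = {2, 9}:
n : 0 1 2 3 4 5 6 7 8
G : 0 0 1 1 0 0 1 1 0
G_A(8) = 0.
Pile B, S = {1, 2, 6, 7}:
G(0) = 0
G(1) = mex{0} = 1
G(2) = mex{1,0} = 2
G(3) = mex{2,1} = 0
G(4) = mex{0,2} = 1
G(5) = mex{1,0} = 2
G(6) = mex{2,1,0} = 3
G(7) = mex{3,2,1,0} = 4
G(8) = mex{4,3,2,1} = 0
G(9) = mex{0,4,0,2} = 1
G(10) = mex{1,0,1,0} = 2
G(11) = mex{2,1,2,1} = 0
G(12) = mex{0,2,3,2} = 1
G(13) = mex{1,0,4,3} = 2
G(14) = mex{2,1,0,4} = 3
G(15) = mex{3,2,1,0} = 4
G_B(15) = 4.
Pile C, S = {3, 4, 5, 8, 9}:
n :  0  1  2  3  4  5  6  7  8  9 10 11 12 13 14 15
G :  0  0  0  1  1  1  2  2  2  3  3  3  0  0  0  1
G_C(15) = 1.
Combined Grundy value = 0 ⊕ 4 ⊕ 1 = 5.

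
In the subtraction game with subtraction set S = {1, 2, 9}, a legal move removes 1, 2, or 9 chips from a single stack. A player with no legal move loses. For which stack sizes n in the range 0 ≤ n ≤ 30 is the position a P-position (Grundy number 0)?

0, 3, 6, 10, 13, 16, 20, 23, 26, 30

n :  0  1  2  3  4  5  6  7  8  9 10 11 12 13 14 15 16 17 18 19 20 21 22 23 24 25 26 27 28 29 30
G :  0  1  2  0  1  2  0  1  2  3  0  1  2  0  1  2  0  1  2  3  0  1  2  0  1  2  0  1  2  3  0
P-positions are exactly the n with G(n) = 0.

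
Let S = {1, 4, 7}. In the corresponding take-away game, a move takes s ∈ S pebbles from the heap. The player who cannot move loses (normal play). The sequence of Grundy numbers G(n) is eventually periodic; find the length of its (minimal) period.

8

G(0) = 0
G(1) = mex{0} = 1
G(2) = mex{1} = 0
G(3) = mex{0} = 1
G(4) = mex{1,0} = 2
G(5) = mex{2,1} = 0
G(6) = mex{0,0} = 1
G(7) = mex{1,1,0} = 2
G(8) = mex{2,2,1} = 0
G(9) = mex{0,0,0} = 1
G(10) = mex{1,1,1} = 0
G(11) = mex{0,2,2} = 1
G(12) = mex{1,0,0} = 2
G(13) = mex{2,1,1} = 0
G(14) = mex{0,0,2} = 1
G(15) = mex{1,1,0} = 2
G(16) = mex{2,2,1} = 0
G(17) = mex{0,0,0} = 1
G(n+8) = G(n) holds for n = 0,…,6 (a full window of length max(S) = 7), so the sequence is purely periodic with period 8.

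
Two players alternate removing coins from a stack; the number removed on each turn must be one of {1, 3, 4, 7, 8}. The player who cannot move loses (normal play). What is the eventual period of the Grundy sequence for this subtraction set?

n :  0  1  2  3  4  5  6  7  8  9 10 11 12 13 14 15 16 17 18 19 20 21 22 23
G :  0  1  0  1  2  3  2  3  4  5  4  0  1  0  1  2  3  2  3  4  5  4  0  1
G(n+11) = G(n) holds for n = 0,…,7 (a full window of length max(S) = 8), so the sequence is purely periodic with period 11.

11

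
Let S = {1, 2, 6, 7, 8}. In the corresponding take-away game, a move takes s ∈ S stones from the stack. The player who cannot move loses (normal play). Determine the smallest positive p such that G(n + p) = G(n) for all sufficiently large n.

12

G(0) = 0
G(1) = mex{0} = 1
G(2) = mex{1,0} = 2
G(3) = mex{2,1} = 0
G(4) = mex{0,2} = 1
G(5) = mex{1,0} = 2
G(6) = mex{2,1,0} = 3
G(7) = mex{3,2,1,0} = 4
G(8) = mex{4,3,2,1,0} = 5
G(9) = mex{5,4,0,2,1} = 3
G(10) = mex{3,5,1,0,2} = 4
G(11) = mex{4,3,2,1,0} = 5
G(12) = mex{5,4,3,2,1} = 0
G(13) = mex{0,5,4,3,2} = 1
G(14) = mex{1,0,5,4,3} = 2
G(15) = mex{2,1,3,5,4} = 0
G(16) = mex{0,2,4,3,5} = 1
G(17) = mex{1,0,5,4,3} = 2
G(18) = mex{2,1,0,5,4} = 3
G(19) = mex{3,2,1,0,5} = 4
G(20) = mex{4,3,2,1,0} = 5
G(21) = mex{5,4,0,2,1} = 3
G(22) = mex{3,5,1,0,2} = 4
G(23) = mex{4,3,2,1,0} = 5
G(24) = mex{5,4,3,2,1} = 0
G(25) = mex{0,5,4,3,2} = 1
G(n+12) = G(n) holds for n = 0,…,7 (a full window of length max(S) = 8), so the sequence is purely periodic with period 12.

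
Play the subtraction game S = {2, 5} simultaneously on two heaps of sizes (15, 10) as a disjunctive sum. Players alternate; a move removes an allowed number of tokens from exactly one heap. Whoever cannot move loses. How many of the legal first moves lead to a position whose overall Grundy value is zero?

3

All heaps use S = {2, 5}:
G(0) = 0
G(1) = mex{} = 0
G(2) = mex{0} = 1
G(3) = mex{0} = 1
G(4) = mex{1} = 0
G(5) = mex{1,0} = 2
G(6) = mex{0,0} = 1
G(7) = mex{2,1} = 0
G(8) = mex{1,1} = 0
G(9) = mex{0,0} = 1
G(10) = mex{0,2} = 1
G(11) = mex{1,1} = 0
G(12) = mex{1,0} = 2
G(13) = mex{0,0} = 1
G(14) = mex{2,1} = 0
G(15) = mex{1,1} = 0
Heap A: G(15) = 0.
Heap B: G(10) = 1.
Combined Grundy value = 0 ⊕ 1 = 1.
A winning move leaves total XOR = 0, i.e. changes one component's Grundy value g to g ⊕ X where X is the current total.
Heap A: need g' = 0⊕1 = 1. Options: 15−2→G=1, 15−5→G=1. Hits: 2.
Heap B: need g' = 1⊕1 = 0. Options: 10−2→G=0, 10−5→G=2. Hits: 1.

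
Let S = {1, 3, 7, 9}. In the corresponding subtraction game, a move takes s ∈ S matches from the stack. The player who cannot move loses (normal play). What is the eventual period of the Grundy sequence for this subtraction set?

G(0) = 0
G(1) = mex{0} = 1
G(2) = mex{1} = 0
G(3) = mex{0,0} = 1
G(4) = mex{1,1} = 0
G(5) = mex{0,0} = 1
G(6) = mex{1,1} = 0
G(7) = mex{0,0,0} = 1
G(8) = mex{1,1,1} = 0
G(9) = mex{0,0,0,0} = 1
G(10) = mex{1,1,1,1} = 0
G(11) = mex{0,0,0,0} = 1
G(12) = mex{1,1,1,1} = 0
G(13) = mex{0,0,0,0} = 1
G(14) = mex{1,1,1,1} = 0
G(n+2) = G(n) holds for n = 0,…,8 (a full window of length max(S) = 9), so the sequence is purely periodic with period 2.

2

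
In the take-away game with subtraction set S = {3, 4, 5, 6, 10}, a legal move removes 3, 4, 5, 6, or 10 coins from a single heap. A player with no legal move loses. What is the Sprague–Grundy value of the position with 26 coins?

G(0) = 0
G(1) = mex{} = 0
G(2) = mex{} = 0
G(3) = mex{0} = 1
G(4) = mex{0,0} = 1
G(5) = mex{0,0,0} = 1
G(6) = mex{1,0,0,0} = 2
G(7) = mex{1,1,0,0} = 2
G(8) = mex{1,1,1,0} = 2
G(9) = mex{2,1,1,1} = 0
G(10) = mex{2,2,1,1,0} = 3
G(11) = mex{2,2,2,1,0} = 3
G(12) = mex{0,2,2,2,0} = 1
G(13) = mex{3,0,2,2,1} = 4
G(14) = mex{3,3,0,2,1} = 4
G(15) = mex{1,3,3,0,1} = 2
G(16) = mex{4,1,3,3,2} = 0
G(17) = mex{4,4,1,3,2} = 0
G(18) = mex{2,4,4,1,2} = 0
G(19) = mex{0,2,4,4,0} = 1
G(20) = mex{0,0,2,4,3} = 1
G(21) = mex{0,0,0,2,3} = 1
G(22) = mex{1,0,0,0,1} = 2
G(23) = mex{1,1,0,0,4} = 2
G(24) = mex{1,1,1,0,4} = 2
G(25) = mex{2,1,1,1,2} = 0
G(26) = mex{2,2,1,1,0} = 3

3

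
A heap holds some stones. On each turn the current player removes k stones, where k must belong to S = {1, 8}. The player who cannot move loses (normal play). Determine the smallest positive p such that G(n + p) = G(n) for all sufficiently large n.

9

G(0) = 0
G(1) = mex{0} = 1
G(2) = mex{1} = 0
G(3) = mex{0} = 1
G(4) = mex{1} = 0
G(5) = mex{0} = 1
G(6) = mex{1} = 0
G(7) = mex{0} = 1
G(8) = mex{1,0} = 2
G(9) = mex{2,1} = 0
G(10) = mex{0,0} = 1
G(11) = mex{1,1} = 0
G(12) = mex{0,0} = 1
G(13) = mex{1,1} = 0
G(14) = mex{0,0} = 1
G(15) = mex{1,1} = 0
G(16) = mex{0,2} = 1
G(17) = mex{1,0} = 2
G(18) = mex{2,1} = 0
G(19) = mex{0,0} = 1
G(n+9) = G(n) holds for n = 0,…,7 (a full window of length max(S) = 8), so the sequence is purely periodic with period 9.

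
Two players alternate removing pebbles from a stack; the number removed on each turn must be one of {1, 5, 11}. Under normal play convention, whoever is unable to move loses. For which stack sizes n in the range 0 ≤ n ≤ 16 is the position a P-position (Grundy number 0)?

n :  0  1  2  3  4  5  6  7  8  9 10 11 12 13 14 15 16
G :  0  1  0  1  0  1  0  1  0  1  0  1  0  1  0  1  0
P-positions are exactly the n with G(n) = 0.

0, 2, 4, 6, 8, 10, 12, 14, 16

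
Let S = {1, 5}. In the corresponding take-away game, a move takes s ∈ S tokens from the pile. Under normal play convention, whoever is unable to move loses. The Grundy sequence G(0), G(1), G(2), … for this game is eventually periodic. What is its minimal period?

G(0) = 0
G(1) = mex{0} = 1
G(2) = mex{1} = 0
G(3) = mex{0} = 1
G(4) = mex{1} = 0
G(5) = mex{0,0} = 1
G(6) = mex{1,1} = 0
G(7) = mex{0,0} = 1
G(8) = mex{1,1} = 0
G(9) = mex{0,0} = 1
G(10) = mex{1,1} = 0
G(11) = mex{0,0} = 1
G(12) = mex{1,1} = 0
G(13) = mex{0,0} = 1
G(14) = mex{1,1} = 0
G(n+2) = G(n) holds for n = 0,…,4 (a full window of length max(S) = 5), so the sequence is purely periodic with period 2.

2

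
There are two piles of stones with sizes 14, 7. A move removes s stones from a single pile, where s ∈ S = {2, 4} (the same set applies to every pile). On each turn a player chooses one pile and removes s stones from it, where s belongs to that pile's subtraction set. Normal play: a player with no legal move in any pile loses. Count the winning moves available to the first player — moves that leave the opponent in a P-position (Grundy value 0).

2

All piles use S = {2, 4}:
G(0) = 0
G(1) = mex{} = 0
G(2) = mex{0} = 1
G(3) = mex{0} = 1
G(4) = mex{1,0} = 2
G(5) = mex{1,0} = 2
G(6) = mex{2,1} = 0
G(7) = mex{2,1} = 0
G(8) = mex{0,2} = 1
G(9) = mex{0,2} = 1
G(10) = mex{1,0} = 2
G(11) = mex{1,0} = 2
G(12) = mex{2,1} = 0
G(13) = mex{2,1} = 0
G(14) = mex{0,2} = 1
Pile A: G(14) = 1.
Pile B: G(7) = 0.
Combined Grundy value = 1 ⊕ 0 = 1.
A winning move leaves total XOR = 0, i.e. changes one component's Grundy value g to g ⊕ X where X is the current total.
Pile A: need g' = 1⊕1 = 0. Options: 14−2→G=0, 14−4→G=2. Hits: 1.
Pile B: need g' = 0⊕1 = 1. Options: 7−2→G=2, 7−4→G=1. Hits: 1.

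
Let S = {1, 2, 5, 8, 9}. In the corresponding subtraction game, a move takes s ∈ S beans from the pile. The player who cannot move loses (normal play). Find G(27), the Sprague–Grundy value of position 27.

G(0) = 0
G(1) = mex{0} = 1
G(2) = mex{1,0} = 2
G(3) = mex{2,1} = 0
G(4) = mex{0,2} = 1
G(5) = mex{1,0,0} = 2
G(6) = mex{2,1,1} = 0
G(7) = mex{0,2,2} = 1
G(8) = mex{1,0,0,0} = 2
G(9) = mex{2,1,1,1,0} = 3
G(10) = mex{3,2,2,2,1} = 0
G(11) = mex{0,3,0,0,2} = 1
G(12) = mex{1,0,1,1,0} = 2
G(13) = mex{2,1,2,2,1} = 0
G(14) = mex{0,2,3,0,2} = 1
G(15) = mex{1,0,0,1,0} = 2
G(16) = mex{2,1,1,2,1} = 0
G(17) = mex{0,2,2,3,2} = 1
G(18) = mex{1,0,0,0,3} = 2
G(19) = mex{2,1,1,1,0} = 3
G(20) = mex{3,2,2,2,1} = 0
G(21) = mex{0,3,0,0,2} = 1
G(22) = mex{1,0,1,1,0} = 2
G(23) = mex{2,1,2,2,1} = 0
G(24) = mex{0,2,3,0,2} = 1
G(25) = mex{1,0,0,1,0} = 2
G(26) = mex{2,1,1,2,1} = 0
G(27) = mex{0,2,2,3,2} = 1

1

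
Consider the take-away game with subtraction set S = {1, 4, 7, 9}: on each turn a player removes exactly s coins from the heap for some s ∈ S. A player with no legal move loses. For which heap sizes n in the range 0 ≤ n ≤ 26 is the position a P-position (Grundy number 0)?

G(0) = 0
G(1) = mex{0} = 1
G(2) = mex{1} = 0
G(3) = mex{0} = 1
G(4) = mex{1,0} = 2
G(5) = mex{2,1} = 0
G(6) = mex{0,0} = 1
G(7) = mex{1,1,0} = 2
G(8) = mex{2,2,1} = 0
G(9) = mex{0,0,0,0} = 1
G(10) = mex{1,1,1,1} = 0
G(11) = mex{0,2,2,0} = 1
G(12) = mex{1,0,0,1} = 2
G(13) = mex{2,1,1,2} = 0
G(14) = mex{0,0,2,0} = 1
G(15) = mex{1,1,0,1} = 2
G(16) = mex{2,2,1,2} = 0
G(17) = mex{0,0,0,0} = 1
G(18) = mex{1,1,1,1} = 0
G(19) = mex{0,2,2,0} = 1
G(20) = mex{1,0,0,1} = 2
G(21) = mex{2,1,1,2} = 0
G(22) = mex{0,0,2,0} = 1
G(23) = mex{1,1,0,1} = 2
G(24) = mex{2,2,1,2} = 0
G(25) = mex{0,0,0,0} = 1
G(26) = mex{1,1,1,1} = 0
P-positions are exactly the n with G(n) = 0.

0, 2, 5, 8, 10, 13, 16, 18, 21, 24, 26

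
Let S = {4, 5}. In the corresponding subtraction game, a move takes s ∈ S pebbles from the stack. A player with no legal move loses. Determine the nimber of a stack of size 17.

G(0) = 0
G(1) = mex{} = 0
G(2) = mex{} = 0
G(3) = mex{} = 0
G(4) = mex{0} = 1
G(5) = mex{0,0} = 1
G(6) = mex{0,0} = 1
G(7) = mex{0,0} = 1
G(8) = mex{1,0} = 2
G(9) = mex{1,1} = 0
G(10) = mex{1,1} = 0
G(11) = mex{1,1} = 0
G(12) = mex{2,1} = 0
G(13) = mex{0,2} = 1
G(14) = mex{0,0} = 1
G(15) = mex{0,0} = 1
G(16) = mex{0,0} = 1
G(17) = mex{1,0} = 2

2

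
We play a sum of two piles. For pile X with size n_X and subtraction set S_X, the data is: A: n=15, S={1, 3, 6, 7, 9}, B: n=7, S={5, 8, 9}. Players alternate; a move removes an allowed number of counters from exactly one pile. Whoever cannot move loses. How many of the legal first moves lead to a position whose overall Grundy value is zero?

0

Pile A, S = {1, 3, 6, 7, 9}:
n :  0  1  2  3  4  5  6  7  8  9 10 11 12 13 14 15
G :  0  1  0  1  0  1  2  3  2  3  2  3  0  1  0  1
G_A(15) = 1.
Pile B, S = {5, 8, 9}:
n : 0 1 2 3 4 5 6 7
G : 0 0 0 0 0 1 1 1
G_B(7) = 1.
Combined Grundy value = 1 ⊕ 1 = 0.
A winning move leaves total XOR = 0, i.e. changes one component's Grundy value g to g ⊕ X where X is the current total.
Pile A: target g' = 1⊕0 = 1, but every legal move changes the Grundy value (mex property), so 0 moves.
Pile B: target g' = 1⊕0 = 1, but every legal move changes the Grundy value (mex property), so 0 moves.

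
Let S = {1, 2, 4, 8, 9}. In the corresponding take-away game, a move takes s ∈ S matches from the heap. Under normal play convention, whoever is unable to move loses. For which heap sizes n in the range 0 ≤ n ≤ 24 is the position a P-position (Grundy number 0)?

G(0) = 0
G(1) = mex{0} = 1
G(2) = mex{1,0} = 2
G(3) = mex{2,1} = 0
G(4) = mex{0,2,0} = 1
G(5) = mex{1,0,1} = 2
G(6) = mex{2,1,2} = 0
G(7) = mex{0,2,0} = 1
G(8) = mex{1,0,1,0} = 2
G(9) = mex{2,1,2,1,0} = 3
G(10) = mex{3,2,0,2,1} = 4
G(11) = mex{4,3,1,0,2} = 5
G(12) = mex{5,4,2,1,0} = 3
G(13) = mex{3,5,3,2,1} = 0
G(14) = mex{0,3,4,0,2} = 1
G(15) = mex{1,0,5,1,0} = 2
G(16) = mex{2,1,3,2,1} = 0
G(17) = mex{0,2,0,3,2} = 1
G(18) = mex{1,0,1,4,3} = 2
G(19) = mex{2,1,2,5,4} = 0
G(20) = mex{0,2,0,3,5} = 1
G(21) = mex{1,0,1,0,3} = 2
G(22) = mex{2,1,2,1,0} = 3
G(23) = mex{3,2,0,2,1} = 4
G(24) = mex{4,3,1,0,2} = 5
P-positions are exactly the n with G(n) = 0.

0, 3, 6, 13, 16, 19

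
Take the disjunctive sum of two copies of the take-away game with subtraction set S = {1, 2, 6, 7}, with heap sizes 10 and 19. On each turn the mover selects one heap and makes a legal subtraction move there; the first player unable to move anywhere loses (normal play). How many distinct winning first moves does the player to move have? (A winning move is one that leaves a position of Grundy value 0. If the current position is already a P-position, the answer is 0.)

All heaps use S = {1, 2, 6, 7}:
n :  0  1  2  3  4  5  6  7  8  9 10 11 12 13 14 15 16 17 18 19
G :  0  1  2  0  1  2  3  4  0  1  2  0  1  2  3  4  0  1  2  0
Heap A: G(10) = 2.
Heap B: G(19) = 0.
Combined Grundy value = 2 ⊕ 0 = 2.
A winning move leaves total XOR = 0, i.e. changes one component's Grundy value g to g ⊕ X where X is the current total.
Heap A: need g' = 2⊕2 = 0. Options: 10−1→G=1, 10−2→G=0, 10−6→G=1, 10−7→G=0. Hits: 2.
Heap B: need g' = 0⊕2 = 2. Options: 19−1→G=2, 19−2→G=1, 19−6→G=2, 19−7→G=1. Hits: 2.

4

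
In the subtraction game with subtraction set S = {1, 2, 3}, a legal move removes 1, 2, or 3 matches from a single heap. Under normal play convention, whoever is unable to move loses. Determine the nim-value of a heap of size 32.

0

n :  0  1  2  3  4  5  6  7  8  9 10 11 12 13 14 15 16 17 18 19 20 21 22 23 24 25 26 27 28 29 30 31 32
G :  0  1  2  3  0  1  2  3  0  1  2  3  0  1  2  3  0  1  2  3  0  1  2  3  0  1  2  3  0  1  2  3  0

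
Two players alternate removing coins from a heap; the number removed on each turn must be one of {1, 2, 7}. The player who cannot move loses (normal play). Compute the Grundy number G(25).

n :  0  1  2  3  4  5  6  7  8  9 10 11 12 13 14 15 16 17 18 19 20 21 22 23 24 25
G :  0  1  2  0  1  2  0  1  2  0  1  2  0  1  2  0  1  2  0  1  2  0  1  2  0  1

1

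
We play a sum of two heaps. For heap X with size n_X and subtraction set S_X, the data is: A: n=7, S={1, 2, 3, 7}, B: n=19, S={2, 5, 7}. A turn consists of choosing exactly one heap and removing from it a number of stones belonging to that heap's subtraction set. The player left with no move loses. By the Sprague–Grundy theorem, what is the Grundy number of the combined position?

Heap A, S = {1, 2, 3, 7}:
n : 0 1 2 3 4 5 6 7
G : 0 1 2 3 0 1 2 3
G_A(7) = 3.
Heap B, S = {2, 5, 7}:
n :  0  1  2  3  4  5  6  7  8  9 10 11 12 13 14 15 16 17 18 19
G :  0  0  1  1  0  2  1  3  2  2  0  3  1  0  0  1  1  2  2  3
G_B(19) = 3.
Combined Grundy value = 3 ⊕ 3 = 0.

0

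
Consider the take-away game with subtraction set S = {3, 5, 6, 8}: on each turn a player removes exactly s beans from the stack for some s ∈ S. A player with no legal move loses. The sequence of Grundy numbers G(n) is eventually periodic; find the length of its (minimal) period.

11

n :  0  1  2  3  4  5  6  7  8  9 10 11 12 13 14 15 16 17 18 19 20 21 22 23
G :  0  0  0  1  1  1  2  2  2  3  3  0  0  0  1  1  1  2  2  2  3  3  0  0
G(n+11) = G(n) holds for n = 0,…,7 (a full window of length max(S) = 8), so the sequence is purely periodic with period 11.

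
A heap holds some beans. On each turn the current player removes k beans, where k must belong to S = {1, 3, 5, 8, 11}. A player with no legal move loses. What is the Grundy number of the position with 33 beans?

n :  0  1  2  3  4  5  6  7  8  9 10 11 12 13 14 15 16 17 18 19 20 21 22 23 24 25 26 27 28 29 30 31 32 33
G :  0  1  0  1  0  1  0  1  2  3  2  3  2  3  2  3  0  1  0  1  0  1  0  1  2  3  2  3  2  3  2  3  0  1

1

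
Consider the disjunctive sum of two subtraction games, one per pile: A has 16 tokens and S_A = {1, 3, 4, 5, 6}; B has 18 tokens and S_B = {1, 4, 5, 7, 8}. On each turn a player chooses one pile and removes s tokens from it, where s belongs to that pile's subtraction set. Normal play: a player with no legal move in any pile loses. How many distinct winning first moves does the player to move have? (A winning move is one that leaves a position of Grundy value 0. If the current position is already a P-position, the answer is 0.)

Pile A, S = {1, 3, 4, 5, 6}:
n :  0  1  2  3  4  5  6  7  8  9 10 11 12 13 14 15 16
G :  0  1  0  1  2  3  2  3  4  0  1  0  1  2  3  2  3
G_A(16) = 3.
Pile B, S = {1, 4, 5, 7, 8}:
n :  0  1  2  3  4  5  6  7  8  9 10 11 12 13 14 15 16 17 18
G :  0  1  0  1  2  3  2  3  4  5  4  0  1  0  1  2  3  2  3
G_B(18) = 3.
Combined Grundy value = 3 ⊕ 3 = 0.
A winning move leaves total XOR = 0, i.e. changes one component's Grundy value g to g ⊕ X where X is the current total.
Pile A: target g' = 3⊕0 = 3, but every legal move changes the Grundy value (mex property), so 0 moves.
Pile B: target g' = 3⊕0 = 3, but every legal move changes the Grundy value (mex property), so 0 moves.

0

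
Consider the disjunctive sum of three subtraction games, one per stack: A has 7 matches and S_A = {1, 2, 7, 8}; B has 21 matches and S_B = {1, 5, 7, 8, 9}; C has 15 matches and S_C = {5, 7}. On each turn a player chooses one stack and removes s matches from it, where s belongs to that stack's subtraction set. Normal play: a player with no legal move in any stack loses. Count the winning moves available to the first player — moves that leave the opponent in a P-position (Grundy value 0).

Stack A, S = {1, 2, 7, 8}:
n : 0 1 2 3 4 5 6 7
G : 0 1 2 0 1 2 0 1
G_A(7) = 1.
Stack B, S = {1, 5, 7, 8, 9}:
n :  0  1  2  3  4  5  6  7  8  9 10 11 12 13 14 15 16 17 18 19 20 21
G :  0  1  0  1  0  1  0  1  2  3  2  3  2  3  2  3  0  1  0  1  0  1
G_B(21) = 1.
Stack C, S = {5, 7}:
G(0) = 0
G(1) = mex{} = 0
G(2) = mex{} = 0
G(3) = mex{} = 0
G(4) = mex{} = 0
G(5) = mex{0} = 1
G(6) = mex{0} = 1
G(7) = mex{0,0} = 1
G(8) = mex{0,0} = 1
G(9) = mex{0,0} = 1
G(10) = mex{1,0} = 2
G(11) = mex{1,0} = 2
G(12) = mex{1,1} = 0
G(13) = mex{1,1} = 0
G(14) = mex{1,1} = 0
G(15) = mex{2,1} = 0
G_C(15) = 0.
Combined Grundy value = 1 ⊕ 1 ⊕ 0 = 0.
A winning move leaves total XOR = 0, i.e. changes one component's Grundy value g to g ⊕ X where X is the current total.
Stack A: target g' = 1⊕0 = 1, but every legal move changes the Grundy value (mex property), so 0 moves.
Stack B: target g' = 1⊕0 = 1, but every legal move changes the Grundy value (mex property), so 0 moves.
Stack C: target g' = 0⊕0 = 0, but every legal move changes the Grundy value (mex property), so 0 moves.

0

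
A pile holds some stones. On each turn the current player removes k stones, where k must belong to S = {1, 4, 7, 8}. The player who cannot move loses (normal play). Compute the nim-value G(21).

4

n :  0  1  2  3  4  5  6  7  8  9 10 11 12 13 14 15 16 17 18 19 20 21
G :  0  1  0  1  2  0  1  2  3  2  3  0  1  3  0  1  0  1  2  3  2  4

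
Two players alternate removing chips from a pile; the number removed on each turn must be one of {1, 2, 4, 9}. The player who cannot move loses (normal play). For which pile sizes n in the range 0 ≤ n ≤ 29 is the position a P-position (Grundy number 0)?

n :  0  1  2  3  4  5  6  7  8  9 10 11 12 13 14 15 16 17 18 19 20 21 22 23 24 25 26 27 28 29
G :  0  1  2  0  1  2  0  1  2  3  4  0  1  2  0  1  2  0  1  2  3  4  0  1  2  0  1  2  0  1
P-positions are exactly the n with G(n) = 0.

0, 3, 6, 11, 14, 17, 22, 25, 28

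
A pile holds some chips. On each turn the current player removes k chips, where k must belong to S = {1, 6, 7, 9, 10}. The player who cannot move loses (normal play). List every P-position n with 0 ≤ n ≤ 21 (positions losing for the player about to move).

n :  0  1  2  3  4  5  6  7  8  9 10 11 12 13 14 15 16 17 18 19 20 21
G :  0  1  0  1  0  1  2  3  2  3  2  3  4  5  4  0  1  0  1  0  1  2
P-positions are exactly the n with G(n) = 0.

0, 2, 4, 15, 17, 19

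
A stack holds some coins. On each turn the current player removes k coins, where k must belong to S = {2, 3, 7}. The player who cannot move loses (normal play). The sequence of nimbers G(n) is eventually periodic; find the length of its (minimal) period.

5

n :  0  1  2  3  4  5  6  7  8  9 10 11 12 13 14
G :  0  0  1  1  2  0  0  1  1  2  0  0  1  1  2
G(n+5) = G(n) holds for n = 0,…,6 (a full window of length max(S) = 7), so the sequence is purely periodic with period 5.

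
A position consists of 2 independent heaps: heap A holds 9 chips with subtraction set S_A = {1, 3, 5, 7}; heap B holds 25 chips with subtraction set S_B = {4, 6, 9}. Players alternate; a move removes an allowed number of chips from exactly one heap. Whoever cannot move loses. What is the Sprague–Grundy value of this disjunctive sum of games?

2

Heap A, S = {1, 3, 5, 7}:
n : 0 1 2 3 4 5 6 7 8 9
G : 0 1 0 1 0 1 0 1 0 1
G_A(9) = 1.
Heap B, S = {4, 6, 9}:
G(0) = 0
G(1) = mex{} = 0
G(2) = mex{} = 0
G(3) = mex{} = 0
G(4) = mex{0} = 1
G(5) = mex{0} = 1
G(6) = mex{0,0} = 1
G(7) = mex{0,0} = 1
G(8) = mex{1,0} = 2
G(9) = mex{1,0,0} = 2
G(10) = mex{1,1,0} = 2
G(11) = mex{1,1,0} = 2
G(12) = mex{2,1,0} = 3
G(13) = mex{2,1,1} = 0
G(14) = mex{2,2,1} = 0
G(15) = mex{2,2,1} = 0
G(16) = mex{3,2,1} = 0
G(17) = mex{0,2,2} = 1
G(18) = mex{0,3,2} = 1
G(19) = mex{0,0,2} = 1
G(20) = mex{0,0,2} = 1
G(21) = mex{1,0,3} = 2
G(22) = mex{1,0,0} = 2
G(23) = mex{1,1,0} = 2
G(24) = mex{1,1,0} = 2
G(25) = mex{2,1,0} = 3
G_B(25) = 3.
Combined Grundy value = 1 ⊕ 3 = 2.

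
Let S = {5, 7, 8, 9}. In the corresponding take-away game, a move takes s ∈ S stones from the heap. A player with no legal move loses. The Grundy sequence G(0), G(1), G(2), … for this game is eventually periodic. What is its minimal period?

n :  0  1  2  3  4  5  6  7  8  9 10 11 12 13 14 15 16 17 18 19 20 21 22 23 24 25 26 27 28 29
G :  0  0  0  0  0  1  1  1  1  1  2  2  2  2  0  0  0  0  0  1  1  1  1  1  2  2  2  2  0  0
G(n+14) = G(n) holds for n = 0,…,8 (a full window of length max(S) = 9), so the sequence is purely periodic with period 14.

14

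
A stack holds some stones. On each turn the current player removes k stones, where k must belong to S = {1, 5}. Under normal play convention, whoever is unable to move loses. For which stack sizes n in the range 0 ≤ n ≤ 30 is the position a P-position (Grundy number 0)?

0, 2, 4, 6, 8, 10, 12, 14, 16, 18, 20, 22, 24, 26, 28, 30

n :  0  1  2  3  4  5  6  7  8  9 10 11 12 13 14 15 16 17 18 19 20 21 22 23 24 25 26 27 28 29 30
G :  0  1  0  1  0  1  0  1  0  1  0  1  0  1  0  1  0  1  0  1  0  1  0  1  0  1  0  1  0  1  0
P-positions are exactly the n with G(n) = 0.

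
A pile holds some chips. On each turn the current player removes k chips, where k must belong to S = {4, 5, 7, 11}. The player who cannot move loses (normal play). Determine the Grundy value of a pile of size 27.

G(0) = 0
G(1) = mex{} = 0
G(2) = mex{} = 0
G(3) = mex{} = 0
G(4) = mex{0} = 1
G(5) = mex{0,0} = 1
G(6) = mex{0,0} = 1
G(7) = mex{0,0,0} = 1
G(8) = mex{1,0,0} = 2
G(9) = mex{1,1,0} = 2
G(10) = mex{1,1,0} = 2
G(11) = mex{1,1,1,0} = 2
G(12) = mex{2,1,1,0} = 3
G(13) = mex{2,2,1,0} = 3
G(14) = mex{2,2,1,0} = 3
G(15) = mex{2,2,2,1} = 0
G(16) = mex{3,2,2,1} = 0
G(17) = mex{3,3,2,1} = 0
G(18) = mex{3,3,2,1} = 0
G(19) = mex{0,3,3,2} = 1
G(20) = mex{0,0,3,2} = 1
G(21) = mex{0,0,3,2} = 1
G(22) = mex{0,0,0,2} = 1
G(23) = mex{1,0,0,3} = 2
G(24) = mex{1,1,0,3} = 2
G(25) = mex{1,1,0,3} = 2
G(26) = mex{1,1,1,0} = 2
G(27) = mex{2,1,1,0} = 3

3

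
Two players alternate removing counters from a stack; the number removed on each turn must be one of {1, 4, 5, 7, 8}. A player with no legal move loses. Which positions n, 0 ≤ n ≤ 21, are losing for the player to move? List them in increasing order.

0, 2, 11, 13

G(0) = 0
G(1) = mex{0} = 1
G(2) = mex{1} = 0
G(3) = mex{0} = 1
G(4) = mex{1,0} = 2
G(5) = mex{2,1,0} = 3
G(6) = mex{3,0,1} = 2
G(7) = mex{2,1,0,0} = 3
G(8) = mex{3,2,1,1,0} = 4
G(9) = mex{4,3,2,0,1} = 5
G(10) = mex{5,2,3,1,0} = 4
G(11) = mex{4,3,2,2,1} = 0
G(12) = mex{0,4,3,3,2} = 1
G(13) = mex{1,5,4,2,3} = 0
G(14) = mex{0,4,5,3,2} = 1
G(15) = mex{1,0,4,4,3} = 2
G(16) = mex{2,1,0,5,4} = 3
G(17) = mex{3,0,1,4,5} = 2
G(18) = mex{2,1,0,0,4} = 3
G(19) = mex{3,2,1,1,0} = 4
G(20) = mex{4,3,2,0,1} = 5
G(21) = mex{5,2,3,1,0} = 4
P-positions are exactly the n with G(n) = 0.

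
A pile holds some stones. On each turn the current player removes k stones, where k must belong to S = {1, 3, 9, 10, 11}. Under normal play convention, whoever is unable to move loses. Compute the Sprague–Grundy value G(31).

3

G(0) = 0
G(1) = mex{0} = 1
G(2) = mex{1} = 0
G(3) = mex{0,0} = 1
G(4) = mex{1,1} = 0
G(5) = mex{0,0} = 1
G(6) = mex{1,1} = 0
G(7) = mex{0,0} = 1
G(8) = mex{1,1} = 0
G(9) = mex{0,0,0} = 1
G(10) = mex{1,1,1,0} = 2
G(11) = mex{2,0,0,1,0} = 3
G(12) = mex{3,1,1,0,1} = 2
G(13) = mex{2,2,0,1,0} = 3
G(14) = mex{3,3,1,0,1} = 2
G(15) = mex{2,2,0,1,0} = 3
G(16) = mex{3,3,1,0,1} = 2
G(17) = mex{2,2,0,1,0} = 3
G(18) = mex{3,3,1,0,1} = 2
G(19) = mex{2,2,2,1,0} = 3
G(20) = mex{3,3,3,2,1} = 0
G(21) = mex{0,2,2,3,2} = 1
G(22) = mex{1,3,3,2,3} = 0
G(23) = mex{0,0,2,3,2} = 1
G(24) = mex{1,1,3,2,3} = 0
G(25) = mex{0,0,2,3,2} = 1
G(26) = mex{1,1,3,2,3} = 0
G(27) = mex{0,0,2,3,2} = 1
G(28) = mex{1,1,3,2,3} = 0
G(29) = mex{0,0,0,3,2} = 1
G(30) = mex{1,1,1,0,3} = 2
G(31) = mex{2,0,0,1,0} = 3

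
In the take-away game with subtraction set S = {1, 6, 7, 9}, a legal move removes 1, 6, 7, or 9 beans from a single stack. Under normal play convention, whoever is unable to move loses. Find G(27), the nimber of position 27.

G(0) = 0
G(1) = mex{0} = 1
G(2) = mex{1} = 0
G(3) = mex{0} = 1
G(4) = mex{1} = 0
G(5) = mex{0} = 1
G(6) = mex{1,0} = 2
G(7) = mex{2,1,0} = 3
G(8) = mex{3,0,1} = 2
G(9) = mex{2,1,0,0} = 3
G(10) = mex{3,0,1,1} = 2
G(11) = mex{2,1,0,0} = 3
G(12) = mex{3,2,1,1} = 0
G(13) = mex{0,3,2,0} = 1
G(14) = mex{1,2,3,1} = 0
G(15) = mex{0,3,2,2} = 1
G(16) = mex{1,2,3,3} = 0
G(17) = mex{0,3,2,2} = 1
G(18) = mex{1,0,3,3} = 2
G(19) = mex{2,1,0,2} = 3
G(20) = mex{3,0,1,3} = 2
G(21) = mex{2,1,0,0} = 3
G(22) = mex{3,0,1,1} = 2
G(23) = mex{2,1,0,0} = 3
G(24) = mex{3,2,1,1} = 0
G(25) = mex{0,3,2,0} = 1
G(26) = mex{1,2,3,1} = 0
G(27) = mex{0,3,2,2} = 1

1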